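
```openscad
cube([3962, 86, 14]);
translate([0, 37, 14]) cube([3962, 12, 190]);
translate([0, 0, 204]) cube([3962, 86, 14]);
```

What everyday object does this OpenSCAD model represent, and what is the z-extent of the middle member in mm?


An I-beam. The web height is 190 mm.

Two wide flanges with a thin centred web — an I-beam. Overall 218 mm minus two 14 mm flanges gives a web of 218 − 2·14 = 190 mm.


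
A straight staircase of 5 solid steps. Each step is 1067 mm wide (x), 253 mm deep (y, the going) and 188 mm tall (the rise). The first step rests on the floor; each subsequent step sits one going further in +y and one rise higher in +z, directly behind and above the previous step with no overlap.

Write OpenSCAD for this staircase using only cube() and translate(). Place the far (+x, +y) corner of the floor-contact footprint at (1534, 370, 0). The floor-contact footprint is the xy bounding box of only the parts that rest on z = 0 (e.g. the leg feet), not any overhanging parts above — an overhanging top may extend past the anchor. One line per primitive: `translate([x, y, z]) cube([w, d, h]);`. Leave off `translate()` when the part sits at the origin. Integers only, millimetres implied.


translate([467, 117, 0]) cube([1067, 253, 188]);
translate([467, 370, 188]) cube([1067, 253, 188]);
translate([467, 623, 376]) cube([1067, 253, 188]);
translate([467, 876, 564]) cube([1067, 253, 188]);
translate([467, 1129, 752]) cube([1067, 253, 188]);


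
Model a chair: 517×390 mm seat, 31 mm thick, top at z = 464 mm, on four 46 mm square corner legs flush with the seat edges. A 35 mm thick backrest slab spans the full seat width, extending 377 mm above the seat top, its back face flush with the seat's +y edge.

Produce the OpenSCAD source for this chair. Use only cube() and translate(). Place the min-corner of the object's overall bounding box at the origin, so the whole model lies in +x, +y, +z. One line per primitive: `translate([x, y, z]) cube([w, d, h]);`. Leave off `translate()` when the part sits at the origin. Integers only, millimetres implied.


// leg_h = 464 - 31 = 433
translate([0, 0, 433]) cube([517, 390, 31]);
cube([46, 46, 433]);
translate([471, 0, 0]) cube([46, 46, 433]);
translate([0, 344, 0]) cube([46, 46, 433]);
translate([471, 344, 0]) cube([46, 46, 433]);
translate([0, 355, 464]) cube([517, 35, 377]);


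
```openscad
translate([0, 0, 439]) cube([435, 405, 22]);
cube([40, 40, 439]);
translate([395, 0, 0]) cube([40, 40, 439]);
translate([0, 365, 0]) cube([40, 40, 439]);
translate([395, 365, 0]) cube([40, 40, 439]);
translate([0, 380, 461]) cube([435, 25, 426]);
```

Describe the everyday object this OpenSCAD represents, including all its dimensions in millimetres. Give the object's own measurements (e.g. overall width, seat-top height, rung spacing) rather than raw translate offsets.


A chair. The seat is a 435×405×22 mm slab with its top at z = 461 mm, on four 40×40 mm corner legs (flush with the seat edges, standing on z = 0). A flat backrest 25 mm thick, 426 mm tall, spans the full seat width and rises from the seat top along its +y edge, rear face flush with the rear of the seat.


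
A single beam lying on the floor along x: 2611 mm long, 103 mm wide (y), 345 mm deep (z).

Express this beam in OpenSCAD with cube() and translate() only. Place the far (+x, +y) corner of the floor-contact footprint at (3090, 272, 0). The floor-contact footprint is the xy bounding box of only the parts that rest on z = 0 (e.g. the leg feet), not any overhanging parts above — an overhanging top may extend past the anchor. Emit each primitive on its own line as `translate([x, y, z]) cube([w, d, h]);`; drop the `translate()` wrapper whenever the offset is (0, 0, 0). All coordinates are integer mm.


translate([479, 169, 0]) cube([2611, 103, 345]);


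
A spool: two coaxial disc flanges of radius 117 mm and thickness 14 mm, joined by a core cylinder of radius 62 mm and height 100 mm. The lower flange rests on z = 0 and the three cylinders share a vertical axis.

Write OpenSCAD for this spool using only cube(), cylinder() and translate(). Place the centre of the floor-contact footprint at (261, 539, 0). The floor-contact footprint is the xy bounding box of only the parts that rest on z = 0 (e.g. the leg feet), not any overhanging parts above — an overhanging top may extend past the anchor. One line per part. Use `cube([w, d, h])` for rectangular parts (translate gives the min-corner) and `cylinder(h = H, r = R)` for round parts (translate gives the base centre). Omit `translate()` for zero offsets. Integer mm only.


translate([261, 539, 0]) cylinder(h = 14, r = 117);
translate([261, 539, 14]) cylinder(h = 100, r = 62);
translate([261, 539, 114]) cylinder(h = 14, r = 117);


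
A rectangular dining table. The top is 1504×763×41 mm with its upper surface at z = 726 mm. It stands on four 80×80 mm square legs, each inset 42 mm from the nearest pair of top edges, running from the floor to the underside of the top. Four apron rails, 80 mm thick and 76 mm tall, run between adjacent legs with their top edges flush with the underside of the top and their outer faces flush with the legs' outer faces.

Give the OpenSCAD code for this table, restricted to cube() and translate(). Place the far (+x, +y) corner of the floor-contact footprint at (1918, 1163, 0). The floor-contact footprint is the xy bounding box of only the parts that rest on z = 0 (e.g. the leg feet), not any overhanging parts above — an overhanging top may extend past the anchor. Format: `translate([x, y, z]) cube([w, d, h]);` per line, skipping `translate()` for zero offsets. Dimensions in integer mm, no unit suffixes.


translate([456, 442, 685]) cube([1504, 763, 41]);
translate([498, 484, 0]) cube([80, 80, 685]);
translate([1838, 484, 0]) cube([80, 80, 685]);
translate([498, 1083, 0]) cube([80, 80, 685]);
translate([1838, 1083, 0]) cube([80, 80, 685]);
translate([578, 484, 609]) cube([1260, 80, 76]);
translate([578, 1083, 609]) cube([1260, 80, 76]);
translate([498, 564, 609]) cube([80, 519, 76]);
translate([1838, 564, 609]) cube([80, 519, 76]);


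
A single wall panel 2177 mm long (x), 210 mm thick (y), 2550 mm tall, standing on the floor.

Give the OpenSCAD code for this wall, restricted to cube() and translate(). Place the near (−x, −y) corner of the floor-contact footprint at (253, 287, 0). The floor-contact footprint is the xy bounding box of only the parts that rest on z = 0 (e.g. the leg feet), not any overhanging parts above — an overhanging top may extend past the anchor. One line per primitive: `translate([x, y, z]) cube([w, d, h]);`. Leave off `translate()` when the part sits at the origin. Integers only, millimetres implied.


translate([253, 287, 0]) cube([2177, 210, 2550]);


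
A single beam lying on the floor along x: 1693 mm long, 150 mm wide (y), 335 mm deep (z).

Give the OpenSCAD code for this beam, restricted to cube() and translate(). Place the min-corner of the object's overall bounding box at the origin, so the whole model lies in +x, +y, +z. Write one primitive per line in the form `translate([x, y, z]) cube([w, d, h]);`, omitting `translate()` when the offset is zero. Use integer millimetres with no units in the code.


cube([1693, 150, 335]);


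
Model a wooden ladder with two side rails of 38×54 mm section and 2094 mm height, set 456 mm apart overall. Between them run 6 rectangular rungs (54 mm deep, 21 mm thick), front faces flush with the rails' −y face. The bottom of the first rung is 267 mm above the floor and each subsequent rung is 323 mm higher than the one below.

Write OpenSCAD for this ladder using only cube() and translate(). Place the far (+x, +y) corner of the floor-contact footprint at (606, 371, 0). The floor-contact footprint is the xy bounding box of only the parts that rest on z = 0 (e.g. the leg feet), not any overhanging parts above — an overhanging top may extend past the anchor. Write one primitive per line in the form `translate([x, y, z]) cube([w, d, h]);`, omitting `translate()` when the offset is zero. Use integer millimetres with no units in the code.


translate([150, 317, 0]) cube([38, 54, 2094]);
translate([568, 317, 0]) cube([38, 54, 2094]);
translate([188, 317, 267]) cube([380, 54, 21]);
translate([188, 317, 590]) cube([380, 54, 21]);
translate([188, 317, 913]) cube([380, 54, 21]);
translate([188, 317, 1236]) cube([380, 54, 21]);
translate([188, 317, 1559]) cube([380, 54, 21]);
translate([188, 317, 1882]) cube([380, 54, 21]);


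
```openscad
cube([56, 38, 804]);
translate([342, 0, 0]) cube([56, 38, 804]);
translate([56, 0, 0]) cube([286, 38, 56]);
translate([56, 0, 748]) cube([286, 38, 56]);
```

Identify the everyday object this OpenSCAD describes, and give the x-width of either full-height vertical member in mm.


A picture frame. The border width is 56 mm.

Four thin pieces enclosing a rectangular opening — a picture frame. The two full-height stiles are 804 mm tall; the top rail sits at z = 748 and is 56 mm tall, so the border above the opening is 804 − 748 = 56 mm, matching the stile x-width.


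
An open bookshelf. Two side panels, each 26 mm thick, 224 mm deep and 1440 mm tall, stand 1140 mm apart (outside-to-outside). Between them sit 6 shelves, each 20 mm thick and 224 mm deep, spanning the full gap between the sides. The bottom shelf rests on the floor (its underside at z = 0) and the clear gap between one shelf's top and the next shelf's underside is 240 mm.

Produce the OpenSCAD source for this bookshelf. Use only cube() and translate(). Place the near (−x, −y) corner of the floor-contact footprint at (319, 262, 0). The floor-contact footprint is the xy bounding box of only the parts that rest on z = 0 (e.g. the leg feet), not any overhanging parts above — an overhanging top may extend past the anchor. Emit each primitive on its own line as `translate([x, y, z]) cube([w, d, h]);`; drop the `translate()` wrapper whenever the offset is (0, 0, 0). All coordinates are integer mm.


translate([319, 262, 0]) cube([26, 224, 1440]);
translate([1433, 262, 0]) cube([26, 224, 1440]);
translate([345, 262, 0]) cube([1088, 224, 20]);
translate([345, 262, 260]) cube([1088, 224, 20]);
translate([345, 262, 520]) cube([1088, 224, 20]);
translate([345, 262, 780]) cube([1088, 224, 20]);
translate([345, 262, 1040]) cube([1088, 224, 20]);
translate([345, 262, 1300]) cube([1088, 224, 20]);


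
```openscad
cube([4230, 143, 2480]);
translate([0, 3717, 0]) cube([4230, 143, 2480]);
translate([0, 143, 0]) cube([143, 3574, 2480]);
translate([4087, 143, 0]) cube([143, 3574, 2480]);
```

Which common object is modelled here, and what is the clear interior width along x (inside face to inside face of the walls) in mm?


A house (or room) frame. The interior width is 3944 mm.

Four 2480 mm walls enclosing a rectangle with no floor or roof — a room or house frame. Outside width is 4230 mm and wall thickness is 143 mm, so the interior width is 4230 − 2 × 143 = 3944 mm.


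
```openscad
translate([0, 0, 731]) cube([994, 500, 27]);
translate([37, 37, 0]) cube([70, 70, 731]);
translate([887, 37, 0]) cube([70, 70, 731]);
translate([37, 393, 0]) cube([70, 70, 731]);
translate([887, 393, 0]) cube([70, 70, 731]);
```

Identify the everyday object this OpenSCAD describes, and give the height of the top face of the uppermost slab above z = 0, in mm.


A table. The table height is 758 mm.

A 994×500×27 slab sits at z = 731 on four 70 mm square posts — a table. The top surface is at 731 + 27 = 758 mm.


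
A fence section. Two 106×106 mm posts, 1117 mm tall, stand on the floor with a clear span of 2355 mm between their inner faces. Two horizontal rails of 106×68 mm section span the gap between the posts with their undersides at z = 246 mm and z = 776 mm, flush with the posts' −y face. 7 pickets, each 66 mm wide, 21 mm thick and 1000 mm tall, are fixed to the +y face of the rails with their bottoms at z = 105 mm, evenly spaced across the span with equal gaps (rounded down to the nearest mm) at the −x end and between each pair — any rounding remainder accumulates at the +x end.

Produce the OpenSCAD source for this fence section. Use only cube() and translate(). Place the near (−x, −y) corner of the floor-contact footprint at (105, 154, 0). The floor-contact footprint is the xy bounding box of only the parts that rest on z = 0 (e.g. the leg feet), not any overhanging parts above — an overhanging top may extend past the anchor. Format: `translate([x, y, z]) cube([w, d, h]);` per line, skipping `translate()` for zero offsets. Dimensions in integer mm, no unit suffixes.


translate([105, 154, 0]) cube([106, 106, 1117]);
translate([2566, 154, 0]) cube([106, 106, 1117]);
translate([211, 154, 246]) cube([2355, 106, 68]);
translate([211, 154, 776]) cube([2355, 106, 68]);
translate([447, 260, 105]) cube([66, 21, 1000]);
translate([749, 260, 105]) cube([66, 21, 1000]);
translate([1051, 260, 105]) cube([66, 21, 1000]);
translate([1353, 260, 105]) cube([66, 21, 1000]);
translate([1655, 260, 105]) cube([66, 21, 1000]);
translate([1957, 260, 105]) cube([66, 21, 1000]);
translate([2259, 260, 105]) cube([66, 21, 1000]);


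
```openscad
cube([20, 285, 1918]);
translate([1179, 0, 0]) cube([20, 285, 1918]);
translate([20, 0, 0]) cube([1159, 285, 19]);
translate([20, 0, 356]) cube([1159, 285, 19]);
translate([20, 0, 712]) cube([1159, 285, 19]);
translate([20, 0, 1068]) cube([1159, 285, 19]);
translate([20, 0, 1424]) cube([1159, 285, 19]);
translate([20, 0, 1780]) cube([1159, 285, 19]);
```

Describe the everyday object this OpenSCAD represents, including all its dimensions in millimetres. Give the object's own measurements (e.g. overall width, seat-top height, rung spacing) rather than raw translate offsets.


An open bookshelf. Two side panels, each 20 mm thick, 285 mm deep and 1918 mm tall, stand 1199 mm apart (outside-to-outside). Between them sit 6 shelves, each 19 mm thick and 285 mm deep, spanning the full gap between the sides. The bottom shelf rests on the floor (its underside at z = 0) and the clear gap between one shelf's top and the next shelf's underside is 337 mm.


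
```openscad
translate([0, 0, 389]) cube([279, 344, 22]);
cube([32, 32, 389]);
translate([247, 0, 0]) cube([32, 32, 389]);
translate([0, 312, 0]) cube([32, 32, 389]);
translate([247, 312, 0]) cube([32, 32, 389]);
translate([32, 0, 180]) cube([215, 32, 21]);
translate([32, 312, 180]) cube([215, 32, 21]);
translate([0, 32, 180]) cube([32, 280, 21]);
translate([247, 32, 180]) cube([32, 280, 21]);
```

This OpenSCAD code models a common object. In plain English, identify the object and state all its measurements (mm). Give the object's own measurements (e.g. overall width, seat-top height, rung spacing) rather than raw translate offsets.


A simple wooden stool: a rectangular seat 279 mm (x) by 344 mm (y), 22 mm thick, top face at z = 411 mm, on four square legs, each 32×32 mm in cross-section. The legs rest on z = 0, each flush with a corner of the seat. Four stretchers, 32 mm wide and 21 mm tall, connect adjacent legs with their undersides at z = 180 mm, each running between the inner faces of the legs it joins and aligned with the legs' outer faces on the other axis.


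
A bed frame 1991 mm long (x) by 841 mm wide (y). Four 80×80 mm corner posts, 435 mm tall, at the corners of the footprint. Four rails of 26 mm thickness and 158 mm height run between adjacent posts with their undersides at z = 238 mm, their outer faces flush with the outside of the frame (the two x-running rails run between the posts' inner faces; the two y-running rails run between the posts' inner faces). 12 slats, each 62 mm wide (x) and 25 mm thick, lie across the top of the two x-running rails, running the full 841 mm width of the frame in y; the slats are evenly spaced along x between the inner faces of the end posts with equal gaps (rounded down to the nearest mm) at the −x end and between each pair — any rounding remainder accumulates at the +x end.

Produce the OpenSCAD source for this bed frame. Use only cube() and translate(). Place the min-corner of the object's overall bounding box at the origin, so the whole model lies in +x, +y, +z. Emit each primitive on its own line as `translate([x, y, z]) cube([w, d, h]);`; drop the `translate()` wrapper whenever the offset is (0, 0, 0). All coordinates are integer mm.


cube([80, 80, 435]);
translate([0, 761, 0]) cube([80, 80, 435]);
translate([1911, 0, 0]) cube([80, 80, 435]);
translate([1911, 761, 0]) cube([80, 80, 435]);
translate([80, 0, 238]) cube([1831, 26, 158]);
translate([80, 815, 238]) cube([1831, 26, 158]);
translate([0, 80, 238]) cube([26, 681, 158]);
translate([1965, 80, 238]) cube([26, 681, 158]);
translate([163, 0, 396]) cube([62, 841, 25]);
translate([308, 0, 396]) cube([62, 841, 25]);
translate([453, 0, 396]) cube([62, 841, 25]);
translate([598, 0, 396]) cube([62, 841, 25]);
translate([743, 0, 396]) cube([62, 841, 25]);
translate([888, 0, 396]) cube([62, 841, 25]);
translate([1033, 0, 396]) cube([62, 841, 25]);
translate([1178, 0, 396]) cube([62, 841, 25]);
translate([1323, 0, 396]) cube([62, 841, 25]);
translate([1468, 0, 396]) cube([62, 841, 25]);
translate([1613, 0, 396]) cube([62, 841, 25]);
translate([1758, 0, 396]) cube([62, 841, 25]);


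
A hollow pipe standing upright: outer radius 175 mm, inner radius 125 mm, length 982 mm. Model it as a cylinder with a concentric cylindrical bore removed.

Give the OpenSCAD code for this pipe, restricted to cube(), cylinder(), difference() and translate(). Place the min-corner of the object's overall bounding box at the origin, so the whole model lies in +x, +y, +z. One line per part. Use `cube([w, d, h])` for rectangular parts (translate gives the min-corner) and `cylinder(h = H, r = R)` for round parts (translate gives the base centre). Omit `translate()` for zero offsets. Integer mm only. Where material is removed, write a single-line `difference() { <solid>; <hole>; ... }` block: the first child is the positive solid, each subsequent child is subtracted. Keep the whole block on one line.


difference() { translate([175, 175, 0]) cylinder(h = 982, r = 175); translate([175, 175, 0]) cylinder(h = 982, r = 125); }


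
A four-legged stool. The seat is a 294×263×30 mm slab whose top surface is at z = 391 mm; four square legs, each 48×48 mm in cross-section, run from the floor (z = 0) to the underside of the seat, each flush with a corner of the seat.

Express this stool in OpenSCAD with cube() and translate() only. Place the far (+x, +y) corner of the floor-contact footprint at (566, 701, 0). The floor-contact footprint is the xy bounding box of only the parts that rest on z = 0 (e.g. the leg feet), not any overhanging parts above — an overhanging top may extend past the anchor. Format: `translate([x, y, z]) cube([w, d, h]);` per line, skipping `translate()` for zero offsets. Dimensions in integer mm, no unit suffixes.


// leg_h = 391 - 30 = 361
translate([272, 438, 361]) cube([294, 263, 30]);
translate([272, 438, 0]) cube([48, 48, 361]);
translate([518, 438, 0]) cube([48, 48, 361]);
translate([272, 653, 0]) cube([48, 48, 361]);
translate([518, 653, 0]) cube([48, 48, 361]);


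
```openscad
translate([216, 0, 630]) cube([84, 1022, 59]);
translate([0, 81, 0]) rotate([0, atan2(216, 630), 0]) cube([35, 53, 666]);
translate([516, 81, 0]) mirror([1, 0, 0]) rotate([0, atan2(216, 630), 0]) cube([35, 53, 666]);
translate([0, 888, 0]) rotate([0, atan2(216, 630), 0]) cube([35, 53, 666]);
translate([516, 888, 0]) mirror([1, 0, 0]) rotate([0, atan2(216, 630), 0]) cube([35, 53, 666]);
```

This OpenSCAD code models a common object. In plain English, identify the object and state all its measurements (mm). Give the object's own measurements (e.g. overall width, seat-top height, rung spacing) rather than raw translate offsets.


A sawhorse. A 84×1022×59 mm beam (x, y, z) sits on two A-frame leg pairs. Each pair is two raked legs of 35×53 mm section (53 mm along y) splaying symmetrically in x. Each leg rises 630 mm vertically over 216 mm of horizontal reach and is 666 mm long along its own axis. Every leg's outer bottom edge rests on the floor and its outer top edge meets a bottom edge of the beam — the left legs (tilting toward +x) meet the beam's −x bottom edge, the right legs (their mirror images, tilting toward −x) meet its +x bottom edge — so the leg tops tuck under the beam, the beam's underside is 630 mm above the floor, and the feet are 516 mm apart outside-to-outside with the beam centred between them. The two leg pairs are set in 81 mm from either end of the beam.


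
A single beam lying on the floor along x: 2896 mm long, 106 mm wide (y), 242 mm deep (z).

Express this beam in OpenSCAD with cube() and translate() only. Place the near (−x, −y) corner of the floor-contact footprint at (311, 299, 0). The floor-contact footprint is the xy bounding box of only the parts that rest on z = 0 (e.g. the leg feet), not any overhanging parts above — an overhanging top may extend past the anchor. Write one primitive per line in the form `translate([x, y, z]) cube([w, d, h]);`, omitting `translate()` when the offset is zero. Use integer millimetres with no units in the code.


translate([311, 299, 0]) cube([2896, 106, 242]);


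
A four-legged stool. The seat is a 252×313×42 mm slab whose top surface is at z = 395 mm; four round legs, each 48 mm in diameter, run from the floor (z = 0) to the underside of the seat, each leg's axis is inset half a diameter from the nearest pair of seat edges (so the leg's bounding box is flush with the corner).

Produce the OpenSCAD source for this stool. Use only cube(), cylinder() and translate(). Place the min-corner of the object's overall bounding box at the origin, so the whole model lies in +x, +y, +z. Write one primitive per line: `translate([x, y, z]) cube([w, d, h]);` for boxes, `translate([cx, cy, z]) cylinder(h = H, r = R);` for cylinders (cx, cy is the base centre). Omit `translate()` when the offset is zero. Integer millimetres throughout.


translate([0, 0, 353]) cube([252, 313, 42]);
translate([24, 24, 0]) cylinder(h = 353, r = 24);
translate([228, 24, 0]) cylinder(h = 353, r = 24);
translate([24, 289, 0]) cylinder(h = 353, r = 24);
translate([228, 289, 0]) cylinder(h = 353, r = 24);


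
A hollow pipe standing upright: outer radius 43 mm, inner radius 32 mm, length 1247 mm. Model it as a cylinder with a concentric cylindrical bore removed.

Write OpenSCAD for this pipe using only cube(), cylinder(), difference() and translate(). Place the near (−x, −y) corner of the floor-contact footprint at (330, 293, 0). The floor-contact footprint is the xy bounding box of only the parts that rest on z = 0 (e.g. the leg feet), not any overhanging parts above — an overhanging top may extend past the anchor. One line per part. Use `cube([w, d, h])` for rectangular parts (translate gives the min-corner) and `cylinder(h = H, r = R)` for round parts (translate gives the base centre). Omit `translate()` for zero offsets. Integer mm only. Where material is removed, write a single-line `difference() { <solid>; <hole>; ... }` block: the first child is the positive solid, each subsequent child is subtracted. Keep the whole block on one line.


difference() { translate([373, 336, 0]) cylinder(h = 1247, r = 43); translate([373, 336, 0]) cylinder(h = 1247, r = 32); }


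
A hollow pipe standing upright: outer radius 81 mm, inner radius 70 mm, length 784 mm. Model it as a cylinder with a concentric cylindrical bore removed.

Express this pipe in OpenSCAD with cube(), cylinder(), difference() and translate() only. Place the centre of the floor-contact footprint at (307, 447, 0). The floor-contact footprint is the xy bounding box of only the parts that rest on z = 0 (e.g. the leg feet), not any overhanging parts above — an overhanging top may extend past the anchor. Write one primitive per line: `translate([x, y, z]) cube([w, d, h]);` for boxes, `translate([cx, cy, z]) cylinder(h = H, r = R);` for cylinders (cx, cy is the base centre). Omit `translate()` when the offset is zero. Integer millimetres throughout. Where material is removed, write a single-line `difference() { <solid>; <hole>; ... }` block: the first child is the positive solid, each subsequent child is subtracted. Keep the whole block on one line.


difference() { translate([307, 447, 0]) cylinder(h = 784, r = 81); translate([307, 447, 0]) cylinder(h = 784, r = 70); }


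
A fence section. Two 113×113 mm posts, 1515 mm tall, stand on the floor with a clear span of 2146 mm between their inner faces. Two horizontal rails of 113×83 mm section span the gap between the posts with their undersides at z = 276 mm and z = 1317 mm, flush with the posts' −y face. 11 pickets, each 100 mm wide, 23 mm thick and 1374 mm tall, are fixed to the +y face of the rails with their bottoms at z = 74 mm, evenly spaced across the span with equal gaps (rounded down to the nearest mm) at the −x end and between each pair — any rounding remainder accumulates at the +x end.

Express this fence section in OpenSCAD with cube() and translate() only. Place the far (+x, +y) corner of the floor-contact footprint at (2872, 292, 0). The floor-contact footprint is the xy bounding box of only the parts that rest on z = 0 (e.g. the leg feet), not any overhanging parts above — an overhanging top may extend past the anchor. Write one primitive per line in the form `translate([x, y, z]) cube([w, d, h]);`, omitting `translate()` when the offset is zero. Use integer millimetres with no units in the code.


translate([500, 179, 0]) cube([113, 113, 1515]);
translate([2759, 179, 0]) cube([113, 113, 1515]);
translate([613, 179, 276]) cube([2146, 113, 83]);
translate([613, 179, 1317]) cube([2146, 113, 83]);
translate([700, 292, 74]) cube([100, 23, 1374]);
translate([887, 292, 74]) cube([100, 23, 1374]);
translate([1074, 292, 74]) cube([100, 23, 1374]);
translate([1261, 292, 74]) cube([100, 23, 1374]);
translate([1448, 292, 74]) cube([100, 23, 1374]);
translate([1635, 292, 74]) cube([100, 23, 1374]);
translate([1822, 292, 74]) cube([100, 23, 1374]);
translate([2009, 292, 74]) cube([100, 23, 1374]);
translate([2196, 292, 74]) cube([100, 23, 1374]);
translate([2383, 292, 74]) cube([100, 23, 1374]);
translate([2570, 292, 74]) cube([100, 23, 1374]);


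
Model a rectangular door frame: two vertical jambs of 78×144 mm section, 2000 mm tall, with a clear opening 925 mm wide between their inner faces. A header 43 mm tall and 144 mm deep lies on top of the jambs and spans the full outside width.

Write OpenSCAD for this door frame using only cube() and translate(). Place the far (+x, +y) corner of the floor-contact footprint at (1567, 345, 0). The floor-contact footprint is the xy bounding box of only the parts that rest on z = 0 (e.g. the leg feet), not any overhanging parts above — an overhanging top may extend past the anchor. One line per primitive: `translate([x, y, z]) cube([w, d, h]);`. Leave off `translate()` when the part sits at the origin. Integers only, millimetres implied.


translate([486, 201, 0]) cube([78, 144, 2000]);
translate([1489, 201, 0]) cube([78, 144, 2000]);
translate([486, 201, 2000]) cube([1081, 144, 43]);


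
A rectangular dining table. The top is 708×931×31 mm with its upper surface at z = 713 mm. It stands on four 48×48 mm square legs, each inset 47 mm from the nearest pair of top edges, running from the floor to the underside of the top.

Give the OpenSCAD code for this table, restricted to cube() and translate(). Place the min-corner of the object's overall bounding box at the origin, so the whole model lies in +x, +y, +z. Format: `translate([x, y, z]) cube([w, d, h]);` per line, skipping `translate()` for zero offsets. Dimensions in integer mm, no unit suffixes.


// leg_h = 713 - 31 = 682
translate([0, 0, 682]) cube([708, 931, 31]);
translate([47, 47, 0]) cube([48, 48, 682]);
translate([613, 47, 0]) cube([48, 48, 682]);
translate([47, 836, 0]) cube([48, 48, 682]);
translate([613, 836, 0]) cube([48, 48, 682]);


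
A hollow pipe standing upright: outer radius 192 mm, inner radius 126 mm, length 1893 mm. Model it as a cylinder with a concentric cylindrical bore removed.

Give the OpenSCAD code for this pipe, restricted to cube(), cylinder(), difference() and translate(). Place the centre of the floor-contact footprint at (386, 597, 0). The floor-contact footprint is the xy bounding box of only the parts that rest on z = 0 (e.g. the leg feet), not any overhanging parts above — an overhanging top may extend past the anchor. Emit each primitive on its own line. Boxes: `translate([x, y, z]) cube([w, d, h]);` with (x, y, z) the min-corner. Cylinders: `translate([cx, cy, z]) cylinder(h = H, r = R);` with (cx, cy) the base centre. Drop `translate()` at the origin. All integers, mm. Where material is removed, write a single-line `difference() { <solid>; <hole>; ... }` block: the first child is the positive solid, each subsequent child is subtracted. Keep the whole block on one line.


difference() { translate([386, 597, 0]) cylinder(h = 1893, r = 192); translate([386, 597, 0]) cylinder(h = 1893, r = 126); }


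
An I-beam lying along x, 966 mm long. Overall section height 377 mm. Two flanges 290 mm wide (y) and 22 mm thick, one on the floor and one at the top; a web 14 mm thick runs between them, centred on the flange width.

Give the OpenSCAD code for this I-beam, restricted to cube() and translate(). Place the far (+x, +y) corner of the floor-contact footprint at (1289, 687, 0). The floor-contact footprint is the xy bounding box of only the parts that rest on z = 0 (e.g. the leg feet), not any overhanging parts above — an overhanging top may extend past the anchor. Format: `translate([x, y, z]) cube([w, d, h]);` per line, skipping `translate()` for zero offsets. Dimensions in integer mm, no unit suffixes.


translate([323, 397, 0]) cube([966, 290, 22]);
translate([323, 535, 22]) cube([966, 14, 333]);
translate([323, 397, 355]) cube([966, 290, 22]);


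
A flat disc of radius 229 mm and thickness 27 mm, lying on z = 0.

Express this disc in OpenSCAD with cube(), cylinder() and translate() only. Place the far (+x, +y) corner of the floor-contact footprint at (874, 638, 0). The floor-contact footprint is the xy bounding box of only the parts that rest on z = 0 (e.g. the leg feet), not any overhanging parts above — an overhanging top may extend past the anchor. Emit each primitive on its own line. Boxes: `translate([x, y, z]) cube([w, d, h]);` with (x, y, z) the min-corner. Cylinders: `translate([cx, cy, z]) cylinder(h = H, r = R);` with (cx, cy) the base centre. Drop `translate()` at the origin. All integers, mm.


translate([645, 409, 0]) cylinder(h = 27, r = 229);


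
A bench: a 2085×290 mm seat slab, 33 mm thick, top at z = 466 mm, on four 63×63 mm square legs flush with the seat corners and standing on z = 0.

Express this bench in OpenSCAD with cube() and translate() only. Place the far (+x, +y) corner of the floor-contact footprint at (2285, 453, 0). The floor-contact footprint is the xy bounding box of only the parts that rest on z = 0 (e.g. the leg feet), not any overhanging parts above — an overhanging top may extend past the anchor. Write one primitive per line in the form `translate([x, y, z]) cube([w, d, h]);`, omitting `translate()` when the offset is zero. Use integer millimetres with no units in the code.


translate([200, 163, 433]) cube([2085, 290, 33]);
translate([200, 163, 0]) cube([63, 63, 433]);
translate([200, 390, 0]) cube([63, 63, 433]);
translate([2222, 163, 0]) cube([63, 63, 433]);
translate([2222, 390, 0]) cube([63, 63, 433]);


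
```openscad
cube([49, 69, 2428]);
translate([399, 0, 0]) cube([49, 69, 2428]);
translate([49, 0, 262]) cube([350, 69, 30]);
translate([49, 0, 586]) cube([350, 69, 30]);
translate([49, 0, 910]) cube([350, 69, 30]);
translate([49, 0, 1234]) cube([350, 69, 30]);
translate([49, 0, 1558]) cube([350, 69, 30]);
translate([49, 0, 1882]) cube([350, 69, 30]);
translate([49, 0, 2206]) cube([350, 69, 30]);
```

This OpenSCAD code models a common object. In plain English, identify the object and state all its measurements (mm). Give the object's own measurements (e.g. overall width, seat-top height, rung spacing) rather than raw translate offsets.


A straight ladder. Two 49×69 mm vertical rails, 2428 mm tall, stand 448 mm apart (outside-to-outside) with their front faces coplanar on the −y side. 7 rungs, each 69 mm deep and 30 mm tall, span between the inner faces of the rails, front faces flush with the rails. The lowest rung's underside is at z = 262 mm and rungs are spaced 324 mm apart (underside to underside).


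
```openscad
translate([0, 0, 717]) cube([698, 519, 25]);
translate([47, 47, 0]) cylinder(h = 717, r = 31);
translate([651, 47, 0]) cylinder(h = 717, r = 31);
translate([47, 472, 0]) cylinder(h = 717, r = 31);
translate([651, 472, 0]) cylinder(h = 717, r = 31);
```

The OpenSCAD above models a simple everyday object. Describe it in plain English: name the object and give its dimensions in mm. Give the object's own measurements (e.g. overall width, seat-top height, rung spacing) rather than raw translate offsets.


A rectangular dining table. The top is 698×519×25 mm with its upper surface at z = 742 mm. It stands on four round legs of 62 mm diameter, each leg's bounding box inset 16 mm from the nearest pair of top edges, running from the floor to the underside of the top.


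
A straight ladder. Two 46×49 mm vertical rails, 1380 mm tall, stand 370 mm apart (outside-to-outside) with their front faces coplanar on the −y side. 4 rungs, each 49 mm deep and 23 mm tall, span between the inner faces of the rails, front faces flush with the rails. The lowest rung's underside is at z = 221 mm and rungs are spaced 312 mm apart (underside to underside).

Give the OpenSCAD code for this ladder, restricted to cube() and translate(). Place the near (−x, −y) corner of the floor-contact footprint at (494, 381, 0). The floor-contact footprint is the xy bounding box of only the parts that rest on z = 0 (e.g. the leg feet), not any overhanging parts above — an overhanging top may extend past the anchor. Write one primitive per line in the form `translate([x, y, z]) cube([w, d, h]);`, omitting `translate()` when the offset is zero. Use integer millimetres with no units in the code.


translate([494, 381, 0]) cube([46, 49, 1380]);
translate([818, 381, 0]) cube([46, 49, 1380]);
translate([540, 381, 221]) cube([278, 49, 23]);
translate([540, 381, 533]) cube([278, 49, 23]);
translate([540, 381, 845]) cube([278, 49, 23]);
translate([540, 381, 1157]) cube([278, 49, 23]);


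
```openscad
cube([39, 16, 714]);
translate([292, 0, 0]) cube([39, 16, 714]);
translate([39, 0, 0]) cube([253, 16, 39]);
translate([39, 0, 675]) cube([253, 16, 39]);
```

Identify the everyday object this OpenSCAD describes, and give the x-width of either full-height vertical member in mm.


A picture frame. The border width is 39 mm.

Four thin pieces enclosing a rectangular opening — a picture frame. The two full-height stiles are 714 mm tall; the top rail sits at z = 675 and is 39 mm tall, so the border above the opening is 714 − 675 = 39 mm, matching the stile x-width.


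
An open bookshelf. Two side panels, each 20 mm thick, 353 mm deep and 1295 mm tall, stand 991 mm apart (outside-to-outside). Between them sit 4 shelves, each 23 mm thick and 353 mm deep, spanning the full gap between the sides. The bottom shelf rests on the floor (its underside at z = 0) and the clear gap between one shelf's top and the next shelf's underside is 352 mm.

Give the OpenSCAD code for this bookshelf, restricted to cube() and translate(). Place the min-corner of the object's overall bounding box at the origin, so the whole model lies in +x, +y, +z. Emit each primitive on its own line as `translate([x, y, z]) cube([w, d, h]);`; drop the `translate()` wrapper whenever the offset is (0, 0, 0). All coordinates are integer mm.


cube([20, 353, 1295]);
translate([971, 0, 0]) cube([20, 353, 1295]);
translate([20, 0, 0]) cube([951, 353, 23]);
translate([20, 0, 375]) cube([951, 353, 23]);
translate([20, 0, 750]) cube([951, 353, 23]);
translate([20, 0, 1125]) cube([951, 353, 23]);


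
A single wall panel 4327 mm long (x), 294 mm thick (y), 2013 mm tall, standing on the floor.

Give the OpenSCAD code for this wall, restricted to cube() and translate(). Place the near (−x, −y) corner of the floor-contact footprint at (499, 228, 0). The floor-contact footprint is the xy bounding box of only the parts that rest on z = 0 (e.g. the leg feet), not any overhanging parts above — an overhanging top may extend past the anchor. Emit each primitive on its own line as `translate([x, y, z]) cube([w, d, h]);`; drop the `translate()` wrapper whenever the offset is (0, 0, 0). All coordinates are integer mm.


translate([499, 228, 0]) cube([4327, 294, 2013]);


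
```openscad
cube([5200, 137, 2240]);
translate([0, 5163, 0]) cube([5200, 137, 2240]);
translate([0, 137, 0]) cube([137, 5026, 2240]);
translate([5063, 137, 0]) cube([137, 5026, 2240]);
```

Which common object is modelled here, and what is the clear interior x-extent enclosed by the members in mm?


A house (or room) frame. The interior width is 4926 mm.

Four 2240 mm walls enclosing a rectangle with no floor or roof — a room or house frame. Outside width is 5200 mm and wall thickness is 137 mm, so the interior width is 5200 − 2 × 137 = 4926 mm.


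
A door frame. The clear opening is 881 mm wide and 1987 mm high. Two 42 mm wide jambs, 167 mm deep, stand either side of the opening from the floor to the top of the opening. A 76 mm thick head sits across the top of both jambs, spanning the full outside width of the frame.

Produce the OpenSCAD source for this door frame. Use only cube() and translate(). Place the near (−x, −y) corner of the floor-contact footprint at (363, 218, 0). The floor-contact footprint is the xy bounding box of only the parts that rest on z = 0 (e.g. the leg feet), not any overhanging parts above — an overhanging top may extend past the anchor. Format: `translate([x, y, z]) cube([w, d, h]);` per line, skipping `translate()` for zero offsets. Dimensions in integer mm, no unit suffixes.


translate([363, 218, 0]) cube([42, 167, 1987]);
translate([1286, 218, 0]) cube([42, 167, 1987]);
translate([363, 218, 1987]) cube([965, 167, 76]);


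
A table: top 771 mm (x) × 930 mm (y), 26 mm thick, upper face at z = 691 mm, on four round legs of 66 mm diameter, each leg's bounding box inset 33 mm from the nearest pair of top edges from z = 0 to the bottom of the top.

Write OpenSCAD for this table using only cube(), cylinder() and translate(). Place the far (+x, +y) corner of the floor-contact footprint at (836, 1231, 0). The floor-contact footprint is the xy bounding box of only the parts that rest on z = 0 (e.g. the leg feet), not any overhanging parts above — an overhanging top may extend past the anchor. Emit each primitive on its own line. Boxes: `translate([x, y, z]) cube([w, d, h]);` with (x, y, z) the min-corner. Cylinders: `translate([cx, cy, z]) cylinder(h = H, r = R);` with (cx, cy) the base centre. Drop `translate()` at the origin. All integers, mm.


translate([98, 334, 665]) cube([771, 930, 26]);
translate([164, 400, 0]) cylinder(h = 665, r = 33);
translate([803, 400, 0]) cylinder(h = 665, r = 33);
translate([164, 1198, 0]) cylinder(h = 665, r = 33);
translate([803, 1198, 0]) cylinder(h = 665, r = 33);


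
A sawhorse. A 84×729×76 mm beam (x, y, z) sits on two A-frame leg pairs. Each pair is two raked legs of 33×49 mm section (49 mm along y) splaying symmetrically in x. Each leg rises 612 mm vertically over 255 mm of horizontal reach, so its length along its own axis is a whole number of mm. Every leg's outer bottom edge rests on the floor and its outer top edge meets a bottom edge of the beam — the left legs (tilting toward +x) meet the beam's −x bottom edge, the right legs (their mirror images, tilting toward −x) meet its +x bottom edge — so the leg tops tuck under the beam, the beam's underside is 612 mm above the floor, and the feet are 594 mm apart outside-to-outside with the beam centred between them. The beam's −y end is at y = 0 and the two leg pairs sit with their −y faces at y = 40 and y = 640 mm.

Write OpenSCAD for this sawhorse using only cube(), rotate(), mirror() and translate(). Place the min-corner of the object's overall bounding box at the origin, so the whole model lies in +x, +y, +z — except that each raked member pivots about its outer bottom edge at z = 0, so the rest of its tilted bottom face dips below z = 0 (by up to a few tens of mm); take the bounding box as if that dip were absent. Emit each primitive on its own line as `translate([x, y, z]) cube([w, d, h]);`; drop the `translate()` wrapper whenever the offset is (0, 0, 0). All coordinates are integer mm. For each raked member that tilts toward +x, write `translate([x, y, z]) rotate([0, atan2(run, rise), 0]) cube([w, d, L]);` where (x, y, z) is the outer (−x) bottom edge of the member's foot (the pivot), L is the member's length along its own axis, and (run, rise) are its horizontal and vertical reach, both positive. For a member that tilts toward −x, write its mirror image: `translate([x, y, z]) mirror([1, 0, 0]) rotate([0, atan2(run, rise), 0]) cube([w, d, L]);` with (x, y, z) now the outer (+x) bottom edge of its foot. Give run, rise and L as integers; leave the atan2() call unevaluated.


translate([255, 0, 612]) cube([84, 729, 76]);
translate([0, 40, 0]) rotate([0, atan2(255, 612), 0]) cube([33, 49, 663]);
translate([594, 40, 0]) mirror([1, 0, 0]) rotate([0, atan2(255, 612), 0]) cube([33, 49, 663]);
translate([0, 640, 0]) rotate([0, atan2(255, 612), 0]) cube([33, 49, 663]);
translate([594, 640, 0]) mirror([1, 0, 0]) rotate([0, atan2(255, 612), 0]) cube([33, 49, 663]);
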